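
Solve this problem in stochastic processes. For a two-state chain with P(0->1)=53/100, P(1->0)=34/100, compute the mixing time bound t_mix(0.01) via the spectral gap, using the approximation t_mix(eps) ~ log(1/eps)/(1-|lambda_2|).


lambda_2 = |1 - p01 - p10| = |1 - 0.5300 - 0.3400| = 0.1300
t_mix ~ log(1/eps)/(1 - |lambda_2|)
= log(100)/(1 - 0.1300) = 4.6052/0.8700
= 5.2933

5.2933


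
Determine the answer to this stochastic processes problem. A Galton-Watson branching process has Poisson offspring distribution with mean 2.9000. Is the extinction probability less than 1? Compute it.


Since mu = 2.9000 > 1, extinction prob q < 1.
Solve s = exp(mu*(s-1)) iteratively.
q = 0.0668

0.0668


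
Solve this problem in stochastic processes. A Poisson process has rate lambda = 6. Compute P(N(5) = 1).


P(N(t)=k) = (lambda*t)^k * exp(-lambda*t) / k!
lambda*t = 30
= 30^1 * exp(-30) / 1!
= 30 * 9.3576e-14 / 1
= 2.8073e-12

2.8073e-12


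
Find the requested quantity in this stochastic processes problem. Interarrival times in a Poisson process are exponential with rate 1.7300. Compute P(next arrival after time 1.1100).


P(X > t) = exp(-lambda * t)
= exp(-1.7300 * 1.1100)
= exp(-1.9203) = 0.1466

0.1466


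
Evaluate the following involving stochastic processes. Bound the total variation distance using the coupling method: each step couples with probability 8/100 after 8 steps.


TV distance bound <= (1-delta)^n
= (1 - 0.0800)^8
= 0.9200^8
= 0.5132

0.5132


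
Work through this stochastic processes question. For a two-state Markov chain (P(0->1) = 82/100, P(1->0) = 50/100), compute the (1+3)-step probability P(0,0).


P^4 = P^1 * P^3
Computing via matrix multiplication of the transition matrix.
Entry (0,0) of P^4 = 0.3853

0.3853


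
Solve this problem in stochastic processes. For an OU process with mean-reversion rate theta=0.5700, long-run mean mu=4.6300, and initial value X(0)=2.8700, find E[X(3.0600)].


E[X(t)] = mu + (X(0) - mu)*exp(-theta*t)
= 4.6300 + (2.8700 - 4.6300)*exp(-0.5700*3.0600)
= 4.6300 + -1.7600 * 0.1748
= 4.3224

4.3224


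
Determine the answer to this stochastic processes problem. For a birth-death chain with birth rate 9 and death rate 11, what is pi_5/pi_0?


For birth-death process, pi_n/pi_0 = (lambda/mu)^n
= (9/11)^5
= 0.3666

0.3666


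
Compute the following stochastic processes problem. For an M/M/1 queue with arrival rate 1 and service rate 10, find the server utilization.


rho = lambda/mu
= 1/10
= 0.1000

0.1000


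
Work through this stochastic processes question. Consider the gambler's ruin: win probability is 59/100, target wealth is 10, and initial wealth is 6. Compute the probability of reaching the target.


Gambler's ruin formula:
r = q/p = 0.4100/0.5900 = 0.6949
P(win) = (1 - r^i)/(1 - r^N)
= (1 - 0.6949^6)/(1 - 0.6949^10)
= 0.9113

0.9113


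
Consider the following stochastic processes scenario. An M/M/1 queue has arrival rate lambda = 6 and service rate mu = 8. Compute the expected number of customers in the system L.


rho = 6/8 = 0.7500
L = rho/(1-rho)
= 0.7500/0.2500
= 3.0000

3.0000


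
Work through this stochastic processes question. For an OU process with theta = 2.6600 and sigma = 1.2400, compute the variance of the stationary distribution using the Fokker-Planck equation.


Stationary variance = sigma^2 / (2*theta)
= 1.2400^2 / (2*2.6600)
= 1.5376 / 5.3200
= 0.2890

0.2890


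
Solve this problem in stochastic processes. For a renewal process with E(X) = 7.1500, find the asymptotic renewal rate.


Long-run renewal rate = 1/E(X)
= 1/7.1500
= 0.1399

0.1399


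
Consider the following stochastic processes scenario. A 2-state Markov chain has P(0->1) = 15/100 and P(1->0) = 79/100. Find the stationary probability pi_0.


Stationary distribution: pi_0 = p10/(p01+p10), pi_1 = p01/(p01+p10)
p01 = 0.1500, p10 = 0.7900
pi_0 = 0.8404

0.8404


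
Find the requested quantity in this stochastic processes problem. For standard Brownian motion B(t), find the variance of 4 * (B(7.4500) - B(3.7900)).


Var(alpha*(B(t)-B(s))) = alpha^2 * (t-s)
= 4^2 * (7.4500 - 3.7900)
= 16 * 3.6600
= 58.5600

58.5600


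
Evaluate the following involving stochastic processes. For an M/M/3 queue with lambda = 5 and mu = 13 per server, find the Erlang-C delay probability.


a = lambda/mu = 0.3846
rho = a/c = 0.1282
Erlang-C formula applied:
C(c,a) = 0.0074

0.0074


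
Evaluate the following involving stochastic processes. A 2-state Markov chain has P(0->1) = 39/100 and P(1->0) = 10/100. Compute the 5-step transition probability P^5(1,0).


Computing P^5 by matrix multiplication.
P = [[0.6100, 0.3900], [0.1000, 0.9000]]
After raising P to the power 5:
P^5(1,0) = 0.1970

0.1970


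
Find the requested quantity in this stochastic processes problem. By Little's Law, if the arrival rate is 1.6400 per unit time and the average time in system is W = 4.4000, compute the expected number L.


Little's Law: L = lambda * W
= 1.6400 * 4.4000
= 7.2160

7.2160


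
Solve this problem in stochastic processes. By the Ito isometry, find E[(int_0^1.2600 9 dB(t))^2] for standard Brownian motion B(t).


By Ito isometry: E[(int f dB)^2] = int f^2 dt
= 9^2 * 1.2600
= 81 * 1.2600 = 102.0600

102.0600


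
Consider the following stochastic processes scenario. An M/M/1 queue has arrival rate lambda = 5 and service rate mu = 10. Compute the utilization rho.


rho = lambda/mu
= 5/10
= 0.5000

0.5000


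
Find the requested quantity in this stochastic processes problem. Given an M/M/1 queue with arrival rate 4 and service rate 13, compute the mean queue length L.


rho = 4/13 = 0.3077
L = rho/(1-rho)
= 0.3077/0.6923
= 0.4444

0.4444


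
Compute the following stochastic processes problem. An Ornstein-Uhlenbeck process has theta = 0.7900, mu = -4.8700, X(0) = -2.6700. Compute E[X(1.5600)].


E[X(t)] = mu + (X(0) - mu)*exp(-theta*t)
= -4.8700 + (-2.6700 - -4.8700)*exp(-0.7900*1.5600)
= -4.8700 + 2.2000 * 0.2916
= -4.2285

-4.2285


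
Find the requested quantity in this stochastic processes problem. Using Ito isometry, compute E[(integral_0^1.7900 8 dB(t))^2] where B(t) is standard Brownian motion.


By Ito isometry: E[(int f dB)^2] = int f^2 dt
= 8^2 * 1.7900
= 64 * 1.7900 = 114.5600

114.5600


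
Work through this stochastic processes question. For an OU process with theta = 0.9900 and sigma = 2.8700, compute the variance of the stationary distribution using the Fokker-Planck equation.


Stationary variance = sigma^2 / (2*theta)
= 2.8700^2 / (2*0.9900)
= 8.2369 / 1.9800
= 4.1601

4.1601


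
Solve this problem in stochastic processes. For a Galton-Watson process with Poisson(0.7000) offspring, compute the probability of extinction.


Since mu = 0.7000 <= 1, extinction probability = 1.

1.0000


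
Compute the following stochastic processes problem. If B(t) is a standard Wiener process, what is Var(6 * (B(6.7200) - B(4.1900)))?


Var(alpha*(B(t)-B(s))) = alpha^2 * (t-s)
= 6^2 * (6.7200 - 4.1900)
= 36 * 2.5300
= 91.0800

91.0800


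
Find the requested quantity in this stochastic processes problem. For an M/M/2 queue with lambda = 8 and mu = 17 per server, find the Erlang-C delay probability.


a = lambda/mu = 0.4706
rho = a/c = 0.2353
Erlang-C formula applied:
C(c,a) = 0.0896

0.0896


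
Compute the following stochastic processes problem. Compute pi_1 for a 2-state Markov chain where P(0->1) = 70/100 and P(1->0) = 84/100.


Stationary distribution: pi_0 = p10/(p01+p10), pi_1 = p01/(p01+p10)
p01 = 0.7000, p10 = 0.8400
pi_1 = 0.4545

0.4545


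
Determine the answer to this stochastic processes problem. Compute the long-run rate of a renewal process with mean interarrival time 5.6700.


Long-run renewal rate = 1/E(X)
= 1/5.6700
= 0.1764

0.1764


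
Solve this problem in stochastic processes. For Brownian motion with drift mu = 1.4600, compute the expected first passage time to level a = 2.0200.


Expected first passage time = a/mu
= 2.0200/1.4600
= 1.3836

1.3836


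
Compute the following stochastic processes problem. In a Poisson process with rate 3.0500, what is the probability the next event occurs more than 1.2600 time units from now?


P(X > t) = exp(-lambda * t)
= exp(-3.0500 * 1.2600)
= exp(-3.8430) = 0.0214

0.0214


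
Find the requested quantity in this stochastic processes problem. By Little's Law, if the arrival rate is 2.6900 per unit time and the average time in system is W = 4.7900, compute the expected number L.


Little's Law: L = lambda * W
= 2.6900 * 4.7900
= 12.8851

12.8851


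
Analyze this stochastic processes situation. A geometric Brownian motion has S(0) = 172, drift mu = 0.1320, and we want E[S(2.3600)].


E[S(t)] = S(0) * exp(mu * t)
= 172 * exp(0.1320 * 2.3600)
= 172 * 1.3655
= 234.8658

234.8658


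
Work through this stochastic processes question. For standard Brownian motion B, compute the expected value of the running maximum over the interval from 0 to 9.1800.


E(max B(s)) = sqrt(2t/pi)
= sqrt(2*9.1800/pi)
= sqrt(5.8442)
= 2.4175

2.4175


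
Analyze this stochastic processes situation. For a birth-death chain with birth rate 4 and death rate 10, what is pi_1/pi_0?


For birth-death process, pi_n/pi_0 = (lambda/mu)^n
= (4/10)^1
= 0.4000

0.4000


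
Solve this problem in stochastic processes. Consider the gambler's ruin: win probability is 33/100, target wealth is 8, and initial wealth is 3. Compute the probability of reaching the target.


Gambler's ruin formula:
r = q/p = 0.6700/0.3300 = 2.0303
P(win) = (1 - r^i)/(1 - r^N)
= (1 - 2.0303^3)/(1 - 2.0303^8)
= 0.0256

0.0256


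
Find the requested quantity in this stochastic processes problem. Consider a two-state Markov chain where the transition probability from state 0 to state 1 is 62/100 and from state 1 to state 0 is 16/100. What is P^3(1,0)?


Computing P^3 by matrix multiplication.
P = [[0.3800, 0.6200], [0.1600, 0.8400]]
After raising P to the power 3:
P^3(1,0) = 0.2029

0.2029


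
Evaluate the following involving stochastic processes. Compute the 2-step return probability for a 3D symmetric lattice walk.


P(return in 2 steps) = P(reverse first step) = 1/(2d)
= 1/6
= 0.1667

0.1667


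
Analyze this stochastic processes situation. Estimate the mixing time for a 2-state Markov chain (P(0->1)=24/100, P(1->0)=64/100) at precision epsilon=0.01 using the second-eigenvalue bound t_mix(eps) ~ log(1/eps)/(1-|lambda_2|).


lambda_2 = |1 - p01 - p10| = |1 - 0.2400 - 0.6400| = 0.1200
t_mix ~ log(1/eps)/(1 - |lambda_2|)
= log(100)/(1 - 0.1200) = 4.6052/0.8800
= 5.2331

5.2331


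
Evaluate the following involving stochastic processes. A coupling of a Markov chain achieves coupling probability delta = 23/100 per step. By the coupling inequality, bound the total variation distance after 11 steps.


TV distance bound <= (1-delta)^n
= (1 - 0.2300)^11
= 0.7700^11
= 0.0564

0.0564


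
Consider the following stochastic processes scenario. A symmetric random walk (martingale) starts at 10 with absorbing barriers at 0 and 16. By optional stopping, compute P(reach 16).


By optional stopping theorem: E(M at tau) = M(0) = 10
P(hit 16)*16 + P(hit 0)*0 = 10
P(hit 16) = (10 - 0)/(16 - 0) = 5/8 = 0.6250

0.6250


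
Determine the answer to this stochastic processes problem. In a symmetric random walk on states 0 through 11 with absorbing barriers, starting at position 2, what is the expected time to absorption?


For symmetric RW on 0,...,N with absorbing barriers, E(i) = i*(N-i)
E(2) = 2 * 9 = 18

18


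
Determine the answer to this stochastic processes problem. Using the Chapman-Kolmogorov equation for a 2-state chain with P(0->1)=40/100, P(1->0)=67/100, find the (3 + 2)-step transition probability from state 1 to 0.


P^5 = P^3 * P^2
Computing via matrix multiplication of the transition matrix.
Entry (1,0) of P^5 = 0.6262

0.6262


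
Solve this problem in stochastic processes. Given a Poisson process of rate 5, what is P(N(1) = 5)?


P(N(t)=k) = (lambda*t)^k * exp(-lambda*t) / k!
lambda*t = 5
= 5^5 * exp(-5) / 5!
= 3125 * 0.0067 / 120
= 0.1755

0.1755


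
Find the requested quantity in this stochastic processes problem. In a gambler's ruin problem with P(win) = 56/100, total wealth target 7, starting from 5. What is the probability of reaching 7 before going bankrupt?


Gambler's ruin formula:
r = q/p = 0.4400/0.5600 = 0.7857
P(win) = (1 - r^i)/(1 - r^N)
= (1 - 0.7857^5)/(1 - 0.7857^7)
= 0.8594

0.8594


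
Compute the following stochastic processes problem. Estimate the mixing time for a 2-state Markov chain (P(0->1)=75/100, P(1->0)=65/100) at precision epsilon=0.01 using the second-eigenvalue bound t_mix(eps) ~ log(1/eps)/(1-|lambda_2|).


lambda_2 = |1 - p01 - p10| = |1 - 0.7500 - 0.6500| = 0.4000
t_mix ~ log(1/eps)/(1 - |lambda_2|)
= log(100)/(1 - 0.4000) = 4.6052/0.6000
= 7.6753

7.6753


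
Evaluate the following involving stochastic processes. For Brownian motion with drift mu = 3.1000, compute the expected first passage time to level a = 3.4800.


Expected first passage time = a/mu
= 3.4800/3.1000
= 1.1226

1.1226


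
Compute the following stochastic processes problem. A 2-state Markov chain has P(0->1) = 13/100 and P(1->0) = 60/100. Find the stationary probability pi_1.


Stationary distribution: pi_0 = p10/(p01+p10), pi_1 = p01/(p01+p10)
p01 = 0.1300, p10 = 0.6000
pi_1 = 0.1781

0.1781


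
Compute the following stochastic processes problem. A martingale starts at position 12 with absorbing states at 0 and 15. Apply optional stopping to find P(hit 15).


By optional stopping theorem: E(M at tau) = M(0) = 12
P(hit 15)*15 + P(hit 0)*0 = 12
P(hit 15) = (12 - 0)/(15 - 0) = 4/5 = 0.8000

0.8000


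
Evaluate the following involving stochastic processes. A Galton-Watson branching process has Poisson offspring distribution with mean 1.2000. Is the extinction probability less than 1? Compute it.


Since mu = 1.2000 > 1, extinction prob q < 1.
Solve s = exp(mu*(s-1)) iteratively.
q = 0.6863

0.6863


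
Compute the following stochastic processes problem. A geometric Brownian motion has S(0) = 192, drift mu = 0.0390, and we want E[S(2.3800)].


E[S(t)] = S(0) * exp(mu * t)
= 192 * exp(0.0390 * 2.3800)
= 192 * 1.0973
= 210.6747

210.6747


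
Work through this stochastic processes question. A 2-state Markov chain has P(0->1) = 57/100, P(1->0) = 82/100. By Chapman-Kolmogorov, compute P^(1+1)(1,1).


P^2 = P^1 * P^1
Computing via matrix multiplication of the transition matrix.
Entry (1,1) of P^2 = 0.4998

0.4998


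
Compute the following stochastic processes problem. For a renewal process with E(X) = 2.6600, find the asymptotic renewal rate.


Long-run renewal rate = 1/E(X)
= 1/2.6600
= 0.3759

0.3759


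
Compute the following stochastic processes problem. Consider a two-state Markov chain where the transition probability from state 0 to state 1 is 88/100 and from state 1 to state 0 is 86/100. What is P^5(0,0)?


Computing P^5 by matrix multiplication.
P = [[0.1200, 0.8800], [0.8600, 0.1400]]
After raising P to the power 5:
P^5(0,0) = 0.3820

0.3820


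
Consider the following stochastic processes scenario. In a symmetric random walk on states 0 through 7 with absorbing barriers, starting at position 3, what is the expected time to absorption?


For symmetric RW on 0,...,N with absorbing barriers, E(i) = i*(N-i)
E(3) = 3 * 4 = 12

12


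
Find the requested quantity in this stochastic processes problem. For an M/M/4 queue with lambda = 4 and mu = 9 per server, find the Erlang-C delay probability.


a = lambda/mu = 0.4444
rho = a/c = 0.1111
Erlang-C formula applied:
C(c,a) = 0.0012

0.0012


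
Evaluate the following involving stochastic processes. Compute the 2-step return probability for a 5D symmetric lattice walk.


P(return in 2 steps) = P(reverse first step) = 1/(2d)
= 1/10
= 0.1000

0.1000


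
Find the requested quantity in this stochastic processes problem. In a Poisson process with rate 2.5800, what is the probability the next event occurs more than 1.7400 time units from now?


P(X > t) = exp(-lambda * t)
= exp(-2.5800 * 1.7400)
= exp(-4.4892) = 0.0112

0.0112


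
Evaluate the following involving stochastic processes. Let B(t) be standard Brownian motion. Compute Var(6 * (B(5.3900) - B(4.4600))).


Var(alpha*(B(t)-B(s))) = alpha^2 * (t-s)
= 6^2 * (5.3900 - 4.4600)
= 36 * 0.9300
= 33.4800

33.4800


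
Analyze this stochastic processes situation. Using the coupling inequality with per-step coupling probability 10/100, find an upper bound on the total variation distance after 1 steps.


TV distance bound <= (1-delta)^n
= (1 - 0.1000)^1
= 0.9000^1
= 0.9000

0.9000


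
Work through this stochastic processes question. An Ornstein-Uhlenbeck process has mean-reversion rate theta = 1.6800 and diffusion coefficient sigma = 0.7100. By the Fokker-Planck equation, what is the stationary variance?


Stationary variance = sigma^2 / (2*theta)
= 0.7100^2 / (2*1.6800)
= 0.5041 / 3.3600
= 0.1500

0.1500


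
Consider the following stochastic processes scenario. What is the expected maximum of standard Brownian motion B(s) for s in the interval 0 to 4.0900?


E(max B(s)) = sqrt(2t/pi)
= sqrt(2*4.0900/pi)
= sqrt(2.6038)
= 1.6136

1.6136


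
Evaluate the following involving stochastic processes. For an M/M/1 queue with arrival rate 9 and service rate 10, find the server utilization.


rho = lambda/mu
= 9/10
= 0.9000

0.9000


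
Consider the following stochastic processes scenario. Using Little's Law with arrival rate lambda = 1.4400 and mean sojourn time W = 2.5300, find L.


Little's Law: L = lambda * W
= 1.4400 * 2.5300
= 3.6432

3.6432


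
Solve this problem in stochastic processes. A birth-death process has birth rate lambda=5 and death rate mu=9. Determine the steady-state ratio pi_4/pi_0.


For birth-death process, pi_n/pi_0 = (lambda/mu)^n
= (5/9)^4
= 0.0953

0.0953


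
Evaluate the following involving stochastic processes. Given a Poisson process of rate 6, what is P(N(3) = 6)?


P(N(t)=k) = (lambda*t)^k * exp(-lambda*t) / k!
lambda*t = 18
= 18^6 * exp(-18) / 6!
= 34012224 * 1.5230e-08 / 720
= 7.1945e-04

7.1945e-04


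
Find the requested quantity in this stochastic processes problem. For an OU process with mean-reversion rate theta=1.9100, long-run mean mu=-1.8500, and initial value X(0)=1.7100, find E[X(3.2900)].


E[X(t)] = mu + (X(0) - mu)*exp(-theta*t)
= -1.8500 + (1.7100 - -1.8500)*exp(-1.9100*3.2900)
= -1.8500 + 3.5600 * 0.0019
= -1.8434

-1.8434


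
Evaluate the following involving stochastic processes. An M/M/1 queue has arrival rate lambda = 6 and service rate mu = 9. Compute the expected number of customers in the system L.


rho = 6/9 = 0.6667
L = rho/(1-rho)
= 0.6667/0.3333
= 2.0000

2.0000


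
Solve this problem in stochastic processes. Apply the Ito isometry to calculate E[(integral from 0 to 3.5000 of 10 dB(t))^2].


By Ito isometry: E[(int f dB)^2] = int f^2 dt
= 10^2 * 3.5000
= 100 * 3.5000 = 350.0000

350.0000


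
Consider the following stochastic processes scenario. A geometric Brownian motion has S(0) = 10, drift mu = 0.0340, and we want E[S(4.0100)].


E[S(t)] = S(0) * exp(mu * t)
= 10 * exp(0.0340 * 4.0100)
= 10 * 1.1461
= 11.4607

11.4607


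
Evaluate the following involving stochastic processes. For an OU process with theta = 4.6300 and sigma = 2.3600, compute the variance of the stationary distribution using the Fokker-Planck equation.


Stationary variance = sigma^2 / (2*theta)
= 2.3600^2 / (2*4.6300)
= 5.5696 / 9.2600
= 0.6015

0.6015


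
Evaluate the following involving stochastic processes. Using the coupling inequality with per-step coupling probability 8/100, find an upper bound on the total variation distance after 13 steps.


TV distance bound <= (1-delta)^n
= (1 - 0.0800)^13
= 0.9200^13
= 0.3383

0.3383


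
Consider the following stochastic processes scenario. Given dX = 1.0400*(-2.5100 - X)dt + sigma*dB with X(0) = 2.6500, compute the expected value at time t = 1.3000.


E[X(t)] = mu + (X(0) - mu)*exp(-theta*t)
= -2.5100 + (2.6500 - -2.5100)*exp(-1.0400*1.3000)
= -2.5100 + 5.1600 * 0.2587
= -1.1750

-1.1750


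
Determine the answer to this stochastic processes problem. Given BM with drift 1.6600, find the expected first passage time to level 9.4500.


Expected first passage time = a/mu
= 9.4500/1.6600
= 5.6928

5.6928


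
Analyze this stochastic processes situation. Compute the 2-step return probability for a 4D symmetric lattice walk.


P(return in 2 steps) = P(reverse first step) = 1/(2d)
= 1/8
= 0.1250

0.1250


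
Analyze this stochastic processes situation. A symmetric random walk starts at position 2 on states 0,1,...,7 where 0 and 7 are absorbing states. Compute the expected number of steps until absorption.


For symmetric RW on 0,...,N with absorbing barriers, E(i) = i*(N-i)
E(2) = 2 * 5 = 10

10


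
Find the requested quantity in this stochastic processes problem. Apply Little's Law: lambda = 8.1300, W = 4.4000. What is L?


Little's Law: L = lambda * W
= 8.1300 * 4.4000
= 35.7720

35.7720


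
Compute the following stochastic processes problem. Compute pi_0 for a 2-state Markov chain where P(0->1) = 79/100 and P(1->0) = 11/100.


Stationary distribution: pi_0 = p10/(p01+p10), pi_1 = p01/(p01+p10)
p01 = 0.7900, p10 = 0.1100
pi_0 = 0.1222

0.1222


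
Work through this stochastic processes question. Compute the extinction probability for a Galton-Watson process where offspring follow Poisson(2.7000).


Since mu = 2.7000 > 1, extinction prob q < 1.
Solve s = exp(mu*(s-1)) iteratively.
q = 0.0844

0.0844


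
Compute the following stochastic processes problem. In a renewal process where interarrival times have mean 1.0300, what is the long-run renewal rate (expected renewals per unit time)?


Long-run renewal rate = 1/E(X)
= 1/1.0300
= 0.9709

0.9709


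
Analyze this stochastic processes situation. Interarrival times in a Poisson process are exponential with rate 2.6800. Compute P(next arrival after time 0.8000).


P(X > t) = exp(-lambda * t)
= exp(-2.6800 * 0.8000)
= exp(-2.1440) = 0.1172

0.1172


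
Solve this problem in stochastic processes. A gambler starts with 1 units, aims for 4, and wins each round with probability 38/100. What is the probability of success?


Gambler's ruin formula:
r = q/p = 0.6200/0.3800 = 1.6316
P(win) = (1 - r^i)/(1 - r^N)
= (1 - 1.6316^1)/(1 - 1.6316^4)
= 0.1038

0.1038


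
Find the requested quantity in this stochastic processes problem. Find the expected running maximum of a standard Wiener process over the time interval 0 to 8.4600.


E(max B(s)) = sqrt(2t/pi)
= sqrt(2*8.4600/pi)
= sqrt(5.3858)
= 2.3207

2.3207


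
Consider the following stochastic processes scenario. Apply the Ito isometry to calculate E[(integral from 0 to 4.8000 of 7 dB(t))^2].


By Ito isometry: E[(int f dB)^2] = int f^2 dt
= 7^2 * 4.8000
= 49 * 4.8000 = 235.2000

235.2000


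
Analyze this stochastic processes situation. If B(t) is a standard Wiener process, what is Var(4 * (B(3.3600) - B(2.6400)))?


Var(alpha*(B(t)-B(s))) = alpha^2 * (t-s)
= 4^2 * (3.3600 - 2.6400)
= 16 * 0.7200
= 11.5200

11.5200


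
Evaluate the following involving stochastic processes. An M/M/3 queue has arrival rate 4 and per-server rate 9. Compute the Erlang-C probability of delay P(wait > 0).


a = lambda/mu = 0.4444
rho = a/c = 0.1481
Erlang-C formula applied:
C(c,a) = 0.0110

0.0110


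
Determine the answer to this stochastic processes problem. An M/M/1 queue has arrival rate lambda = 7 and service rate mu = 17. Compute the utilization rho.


rho = lambda/mu
= 7/17
= 0.4118

0.4118


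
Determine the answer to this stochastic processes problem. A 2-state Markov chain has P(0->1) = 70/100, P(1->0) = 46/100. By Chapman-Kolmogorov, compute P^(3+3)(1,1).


P^6 = P^3 * P^3
Computing via matrix multiplication of the transition matrix.
Entry (1,1) of P^6 = 0.6035

0.6035


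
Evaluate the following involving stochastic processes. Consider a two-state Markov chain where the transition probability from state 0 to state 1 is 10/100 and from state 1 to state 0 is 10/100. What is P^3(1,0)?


Computing P^3 by matrix multiplication.
P = [[0.9000, 0.1000], [0.1000, 0.9000]]
After raising P to the power 3:
P^3(1,0) = 0.2440

0.2440


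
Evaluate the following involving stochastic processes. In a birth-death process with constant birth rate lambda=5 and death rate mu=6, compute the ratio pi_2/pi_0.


For birth-death process, pi_n/pi_0 = (lambda/mu)^n
= (5/6)^2
= 0.6944

0.6944


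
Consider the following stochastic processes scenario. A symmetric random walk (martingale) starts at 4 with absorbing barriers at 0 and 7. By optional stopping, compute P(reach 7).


By optional stopping theorem: E(M at tau) = M(0) = 4
P(hit 7)*7 + P(hit 0)*0 = 4
P(hit 7) = (4 - 0)/(7 - 0) = 4/7 = 0.5714

0.5714


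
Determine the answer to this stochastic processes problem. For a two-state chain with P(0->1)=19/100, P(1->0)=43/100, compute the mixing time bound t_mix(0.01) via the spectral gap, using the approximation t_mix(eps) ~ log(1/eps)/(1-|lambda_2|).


lambda_2 = |1 - p01 - p10| = |1 - 0.1900 - 0.4300| = 0.3800
t_mix ~ log(1/eps)/(1 - |lambda_2|)
= log(100)/(1 - 0.3800) = 4.6052/0.6200
= 7.4277

7.4277


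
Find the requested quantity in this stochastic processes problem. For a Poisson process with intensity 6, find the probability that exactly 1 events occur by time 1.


P(N(t)=k) = (lambda*t)^k * exp(-lambda*t) / k!
lambda*t = 6
= 6^1 * exp(-6) / 1!
= 6 * 0.0025 / 1
= 0.0149

0.0149


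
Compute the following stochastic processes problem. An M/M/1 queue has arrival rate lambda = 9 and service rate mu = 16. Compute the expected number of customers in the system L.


rho = 9/16 = 0.5625
L = rho/(1-rho)
= 0.5625/0.4375
= 1.2857

1.2857


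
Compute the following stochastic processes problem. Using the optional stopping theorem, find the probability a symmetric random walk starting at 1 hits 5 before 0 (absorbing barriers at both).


By optional stopping theorem: E(M at tau) = M(0) = 1
P(hit 5)*5 + P(hit 0)*0 = 1
P(hit 5) = (1 - 0)/(5 - 0) = 1/5 = 0.2000

0.2000


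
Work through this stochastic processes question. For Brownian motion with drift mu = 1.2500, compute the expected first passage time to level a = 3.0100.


Expected first passage time = a/mu
= 3.0100/1.2500
= 2.4080

2.4080


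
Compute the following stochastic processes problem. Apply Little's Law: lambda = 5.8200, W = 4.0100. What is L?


Little's Law: L = lambda * W
= 5.8200 * 4.0100
= 23.3382

23.3382


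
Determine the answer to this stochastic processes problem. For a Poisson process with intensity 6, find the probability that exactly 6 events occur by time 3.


P(N(t)=k) = (lambda*t)^k * exp(-lambda*t) / k!
lambda*t = 18
= 18^6 * exp(-18) / 6!
= 34012224 * 1.5230e-08 / 720
= 7.1945e-04

7.1945e-04


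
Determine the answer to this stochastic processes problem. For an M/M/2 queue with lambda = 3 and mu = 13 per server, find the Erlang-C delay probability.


a = lambda/mu = 0.2308
rho = a/c = 0.1154
Erlang-C formula applied:
C(c,a) = 0.0239

0.0239


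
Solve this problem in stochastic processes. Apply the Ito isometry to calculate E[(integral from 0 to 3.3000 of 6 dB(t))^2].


By Ito isometry: E[(int f dB)^2] = int f^2 dt
= 6^2 * 3.3000
= 36 * 3.3000 = 118.8000

118.8000


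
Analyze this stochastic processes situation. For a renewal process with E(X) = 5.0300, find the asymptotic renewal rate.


Long-run renewal rate = 1/E(X)
= 1/5.0300
= 0.1988

0.1988


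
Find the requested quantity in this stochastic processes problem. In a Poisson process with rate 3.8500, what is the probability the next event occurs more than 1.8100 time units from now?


P(X > t) = exp(-lambda * t)
= exp(-3.8500 * 1.8100)
= exp(-6.9685) = 9.4106e-04

9.4106e-04


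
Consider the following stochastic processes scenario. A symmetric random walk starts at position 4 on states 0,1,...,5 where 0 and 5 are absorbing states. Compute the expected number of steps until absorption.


For symmetric RW on 0,...,N with absorbing barriers, E(i) = i*(N-i)
E(4) = 4 * 1 = 4

4


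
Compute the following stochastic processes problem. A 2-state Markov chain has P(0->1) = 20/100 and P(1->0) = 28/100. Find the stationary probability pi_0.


Stationary distribution: pi_0 = p10/(p01+p10), pi_1 = p01/(p01+p10)
p01 = 0.2000, p10 = 0.2800
pi_0 = 0.5833

0.5833


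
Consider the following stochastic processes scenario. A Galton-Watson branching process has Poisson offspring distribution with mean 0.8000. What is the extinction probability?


Since mu = 0.8000 <= 1, extinction probability = 1.

1.0000


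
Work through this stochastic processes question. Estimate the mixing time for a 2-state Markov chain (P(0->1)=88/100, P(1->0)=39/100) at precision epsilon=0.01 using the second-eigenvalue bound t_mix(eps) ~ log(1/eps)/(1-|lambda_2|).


lambda_2 = |1 - p01 - p10| = |1 - 0.8800 - 0.3900| = 0.2700
t_mix ~ log(1/eps)/(1 - |lambda_2|)
= log(100)/(1 - 0.2700) = 4.6052/0.7300
= 6.3085

6.3085


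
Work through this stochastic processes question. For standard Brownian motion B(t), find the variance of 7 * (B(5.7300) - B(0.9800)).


Var(alpha*(B(t)-B(s))) = alpha^2 * (t-s)
= 7^2 * (5.7300 - 0.9800)
= 49 * 4.7500
= 232.7500

232.7500


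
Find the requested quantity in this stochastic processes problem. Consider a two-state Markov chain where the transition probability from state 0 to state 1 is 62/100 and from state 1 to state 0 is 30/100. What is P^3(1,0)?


Computing P^3 by matrix multiplication.
P = [[0.3800, 0.6200], [0.3000, 0.7000]]
After raising P to the power 3:
P^3(1,0) = 0.3259

0.3259


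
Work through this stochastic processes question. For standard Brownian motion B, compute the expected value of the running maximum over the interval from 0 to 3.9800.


E(max B(s)) = sqrt(2t/pi)
= sqrt(2*3.9800/pi)
= sqrt(2.5337)
= 1.5918

1.5918


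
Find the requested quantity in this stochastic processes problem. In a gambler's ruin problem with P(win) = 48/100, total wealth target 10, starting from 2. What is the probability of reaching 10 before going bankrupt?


Gambler's ruin formula:
r = q/p = 0.5200/0.4800 = 1.0833
P(win) = (1 - r^i)/(1 - r^N)
= (1 - 1.0833^2)/(1 - 1.0833^10)
= 0.1416

0.1416


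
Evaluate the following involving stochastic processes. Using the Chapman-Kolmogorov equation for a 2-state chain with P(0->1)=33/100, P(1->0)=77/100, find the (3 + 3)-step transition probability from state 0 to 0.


P^6 = P^3 * P^3
Computing via matrix multiplication of the transition matrix.
Entry (0,0) of P^6 = 0.7000

0.7000


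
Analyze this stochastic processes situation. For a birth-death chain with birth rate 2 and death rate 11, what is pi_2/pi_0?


For birth-death process, pi_n/pi_0 = (lambda/mu)^n
= (2/11)^2
= 0.0331

0.0331


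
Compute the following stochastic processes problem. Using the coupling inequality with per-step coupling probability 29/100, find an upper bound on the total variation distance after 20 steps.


TV distance bound <= (1-delta)^n
= (1 - 0.2900)^20
= 0.7100^20
= 0.0011

0.0011


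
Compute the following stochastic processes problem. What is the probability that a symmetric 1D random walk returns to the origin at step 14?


P(S(14) = 0) = C(14,7) / 4^7
= 3432 / 16384
= 0.2095

0.2095


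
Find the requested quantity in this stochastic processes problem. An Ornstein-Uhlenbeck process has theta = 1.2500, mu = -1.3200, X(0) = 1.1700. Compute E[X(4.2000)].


E[X(t)] = mu + (X(0) - mu)*exp(-theta*t)
= -1.3200 + (1.1700 - -1.3200)*exp(-1.2500*4.2000)
= -1.3200 + 2.4900 * 0.0052
= -1.3069

-1.3069


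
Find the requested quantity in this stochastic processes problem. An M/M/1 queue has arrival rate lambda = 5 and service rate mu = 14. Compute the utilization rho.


rho = lambda/mu
= 5/14
= 0.3571

0.3571


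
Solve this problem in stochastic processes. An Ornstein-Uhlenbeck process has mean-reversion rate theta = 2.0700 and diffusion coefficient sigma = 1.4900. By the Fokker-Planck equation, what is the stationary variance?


Stationary variance = sigma^2 / (2*theta)
= 1.4900^2 / (2*2.0700)
= 2.2201 / 4.1400
= 0.5363

0.5363


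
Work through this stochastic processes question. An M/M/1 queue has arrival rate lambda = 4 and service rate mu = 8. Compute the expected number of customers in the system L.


rho = 4/8 = 0.5000
L = rho/(1-rho)
= 0.5000/0.5000
= 1.0000

1.0000


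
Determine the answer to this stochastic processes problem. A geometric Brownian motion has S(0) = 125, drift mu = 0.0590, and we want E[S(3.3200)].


E[S(t)] = S(0) * exp(mu * t)
= 125 * exp(0.0590 * 3.3200)
= 125 * 1.2164
= 152.0476

152.0476


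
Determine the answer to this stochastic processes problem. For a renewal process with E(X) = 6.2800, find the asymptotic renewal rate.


Long-run renewal rate = 1/E(X)
= 1/6.2800
= 0.1592

0.1592


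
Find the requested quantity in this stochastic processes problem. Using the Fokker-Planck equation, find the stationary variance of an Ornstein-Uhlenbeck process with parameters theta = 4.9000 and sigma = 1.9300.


Stationary variance = sigma^2 / (2*theta)
= 1.9300^2 / (2*4.9000)
= 3.7249 / 9.8000
= 0.3801

0.3801


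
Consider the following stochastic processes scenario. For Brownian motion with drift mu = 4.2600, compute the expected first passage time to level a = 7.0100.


Expected first passage time = a/mu
= 7.0100/4.2600
= 1.6455

1.6455


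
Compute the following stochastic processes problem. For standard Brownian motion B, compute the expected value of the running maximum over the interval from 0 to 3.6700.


E(max B(s)) = sqrt(2t/pi)
= sqrt(2*3.6700/pi)
= sqrt(2.3364)
= 1.5285

1.5285


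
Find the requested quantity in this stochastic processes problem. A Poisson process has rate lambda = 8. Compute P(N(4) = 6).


P(N(t)=k) = (lambda*t)^k * exp(-lambda*t) / k!
lambda*t = 32
= 32^6 * exp(-32) / 6!
= 1073741824 * 1.2664e-14 / 720
= 1.8886e-08

1.8886e-08


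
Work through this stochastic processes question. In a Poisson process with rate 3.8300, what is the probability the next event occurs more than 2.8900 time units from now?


P(X > t) = exp(-lambda * t)
= exp(-3.8300 * 2.8900)
= exp(-11.0687) = 1.5593e-05

1.5593e-05


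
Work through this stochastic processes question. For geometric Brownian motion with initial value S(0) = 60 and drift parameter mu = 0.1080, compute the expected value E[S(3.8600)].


E[S(t)] = S(0) * exp(mu * t)
= 60 * exp(0.1080 * 3.8600)
= 60 * 1.5172
= 91.0332

91.0332


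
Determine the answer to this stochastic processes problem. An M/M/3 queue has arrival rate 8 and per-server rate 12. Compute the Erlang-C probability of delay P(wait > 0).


a = lambda/mu = 0.6667
rho = a/c = 0.2222
Erlang-C formula applied:
C(c,a) = 0.0325

0.0325


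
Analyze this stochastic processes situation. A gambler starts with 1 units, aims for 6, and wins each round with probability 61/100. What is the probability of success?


Gambler's ruin formula:
r = q/p = 0.3900/0.6100 = 0.6393
P(win) = (1 - r^i)/(1 - r^N)
= (1 - 0.6393^1)/(1 - 0.6393^6)
= 0.3871

0.3871


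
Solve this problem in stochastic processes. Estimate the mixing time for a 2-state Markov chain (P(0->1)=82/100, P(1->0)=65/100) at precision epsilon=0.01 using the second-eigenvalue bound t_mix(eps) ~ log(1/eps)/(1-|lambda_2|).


lambda_2 = |1 - p01 - p10| = |1 - 0.8200 - 0.6500| = 0.4700
t_mix ~ log(1/eps)/(1 - |lambda_2|)
= log(100)/(1 - 0.4700) = 4.6052/0.5300
= 8.6890

8.6890


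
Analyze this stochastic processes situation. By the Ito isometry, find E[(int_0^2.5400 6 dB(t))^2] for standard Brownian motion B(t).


By Ito isometry: E[(int f dB)^2] = int f^2 dt
= 6^2 * 2.5400
= 36 * 2.5400 = 91.4400

91.4400


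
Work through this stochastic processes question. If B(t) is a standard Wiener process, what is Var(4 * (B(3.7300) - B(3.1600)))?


Var(alpha*(B(t)-B(s))) = alpha^2 * (t-s)
= 4^2 * (3.7300 - 3.1600)
= 16 * 0.5700
= 9.1200

9.1200


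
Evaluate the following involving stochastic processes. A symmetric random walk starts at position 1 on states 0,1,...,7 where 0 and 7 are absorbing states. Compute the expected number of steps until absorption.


For symmetric RW on 0,...,N with absorbing barriers, E(i) = i*(N-i)
E(1) = 1 * 6 = 6

6


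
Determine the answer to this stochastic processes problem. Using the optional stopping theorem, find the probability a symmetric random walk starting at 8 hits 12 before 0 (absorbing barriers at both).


By optional stopping theorem: E(M at tau) = M(0) = 8
P(hit 12)*12 + P(hit 0)*0 = 8
P(hit 12) = (8 - 0)/(12 - 0) = 2/3 = 0.6667

0.6667


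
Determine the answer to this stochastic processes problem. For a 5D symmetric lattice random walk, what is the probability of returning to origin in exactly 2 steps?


P(return in 2 steps) = P(reverse first step) = 1/(2d)
= 1/10
= 0.1000

0.1000


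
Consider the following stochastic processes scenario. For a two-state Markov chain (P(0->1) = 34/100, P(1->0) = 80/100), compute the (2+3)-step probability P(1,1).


P^5 = P^2 * P^3
Computing via matrix multiplication of the transition matrix.
Entry (1,1) of P^5 = 0.2982

0.2982


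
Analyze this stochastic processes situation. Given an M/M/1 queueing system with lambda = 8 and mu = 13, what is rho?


rho = lambda/mu
= 8/13
= 0.6154

0.6154


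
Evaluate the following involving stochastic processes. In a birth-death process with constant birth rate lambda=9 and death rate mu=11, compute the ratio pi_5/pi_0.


For birth-death process, pi_n/pi_0 = (lambda/mu)^n
= (9/11)^5
= 0.3666

0.3666


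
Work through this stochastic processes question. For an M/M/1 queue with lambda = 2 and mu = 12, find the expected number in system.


rho = 2/12 = 0.1667
L = rho/(1-rho)
= 0.1667/0.8333
= 0.2000

0.2000


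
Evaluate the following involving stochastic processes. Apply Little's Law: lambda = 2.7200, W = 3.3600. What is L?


Little's Law: L = lambda * W
= 2.7200 * 3.3600
= 9.1392

9.1392


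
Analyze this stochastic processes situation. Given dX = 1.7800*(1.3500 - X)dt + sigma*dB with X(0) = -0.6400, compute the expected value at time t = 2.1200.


E[X(t)] = mu + (X(0) - mu)*exp(-theta*t)
= 1.3500 + (-0.6400 - 1.3500)*exp(-1.7800*2.1200)
= 1.3500 + -1.9900 * 0.0230
= 1.3043

1.3043


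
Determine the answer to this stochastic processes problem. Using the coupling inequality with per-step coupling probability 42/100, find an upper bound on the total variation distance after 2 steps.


TV distance bound <= (1-delta)^n
= (1 - 0.4200)^2
= 0.5800^2
= 0.3364

0.3364


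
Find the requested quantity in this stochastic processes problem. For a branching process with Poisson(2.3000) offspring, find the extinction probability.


Since mu = 2.3000 > 1, extinction prob q < 1.
Solve s = exp(mu*(s-1)) iteratively.
q = 0.1376

0.1376


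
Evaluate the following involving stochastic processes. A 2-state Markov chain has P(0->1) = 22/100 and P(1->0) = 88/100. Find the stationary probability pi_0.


Stationary distribution: pi_0 = p10/(p01+p10), pi_1 = p01/(p01+p10)
p01 = 0.2200, p10 = 0.8800
pi_0 = 0.8000

0.8000


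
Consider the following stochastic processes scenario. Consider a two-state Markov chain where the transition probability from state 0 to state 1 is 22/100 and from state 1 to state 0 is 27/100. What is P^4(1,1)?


Computing P^4 by matrix multiplication.
P = [[0.7800, 0.2200], [0.2700, 0.7300]]
After raising P to the power 4:
P^4(1,1) = 0.4863

0.4863
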